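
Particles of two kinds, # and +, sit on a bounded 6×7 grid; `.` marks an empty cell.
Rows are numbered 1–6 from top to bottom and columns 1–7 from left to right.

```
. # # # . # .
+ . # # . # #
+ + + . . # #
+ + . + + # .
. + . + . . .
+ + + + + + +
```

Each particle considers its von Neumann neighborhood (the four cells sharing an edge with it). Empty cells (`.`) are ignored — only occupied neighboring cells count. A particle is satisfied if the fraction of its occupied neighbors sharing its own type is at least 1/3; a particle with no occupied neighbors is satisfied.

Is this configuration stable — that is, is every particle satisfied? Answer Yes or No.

Yes

(1,2)# 1/1 satisfied
(1,3)# 3/3 satisfied
(1,4)# 2/2 satisfied
(1,6)# 1/1 satisfied
(2,1)+ 1/1 satisfied
(2,3)# 2/3 satisfied
(2,4)# 2/2 satisfied
(2,6)# 3/3 satisfied
(2,7)# 2/2 satisfied
(3,1)+ 3/3 satisfied
(3,2)+ 3/3 satisfied
(3,3)+ 1/2 satisfied
(3,6)# 3/3 satisfied
(3,7)# 2/2 satisfied
(4,1)+ 2/2 satisfied
(4,2)+ 3/3 satisfied
(4,4)+ 2/2 satisfied
(4,5)+ 1/2 satisfied
(4,6)# 1/2 satisfied
(5,2)+ 2/2 satisfied
(5,4)+ 2/2 satisfied
(6,1)+ 1/1 satisfied
(6,2)+ 3/3 satisfied
(6,3)+ 2/2 satisfied
(6,4)+ 3/3 satisfied
(6,5)+ 2/2 satisfied
(6,6)+ 2/2 satisfied
(6,7)+ 1/1 satisfied
All meet the threshold, so the configuration is stable.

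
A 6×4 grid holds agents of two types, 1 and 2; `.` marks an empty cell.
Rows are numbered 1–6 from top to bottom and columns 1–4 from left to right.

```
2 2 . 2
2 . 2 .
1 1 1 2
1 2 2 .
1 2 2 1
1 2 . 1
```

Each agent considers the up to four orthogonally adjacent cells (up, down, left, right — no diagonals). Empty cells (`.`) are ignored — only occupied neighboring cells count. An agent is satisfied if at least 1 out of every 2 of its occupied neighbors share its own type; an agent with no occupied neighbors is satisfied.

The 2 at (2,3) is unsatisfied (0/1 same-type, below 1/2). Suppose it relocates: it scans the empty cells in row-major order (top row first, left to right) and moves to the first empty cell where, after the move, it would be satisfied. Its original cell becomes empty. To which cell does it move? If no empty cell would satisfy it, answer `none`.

(1,3)

Vacating (2,3). Empty cells in order:
  (1,3): 2/2 same-type → satisfied — stop here.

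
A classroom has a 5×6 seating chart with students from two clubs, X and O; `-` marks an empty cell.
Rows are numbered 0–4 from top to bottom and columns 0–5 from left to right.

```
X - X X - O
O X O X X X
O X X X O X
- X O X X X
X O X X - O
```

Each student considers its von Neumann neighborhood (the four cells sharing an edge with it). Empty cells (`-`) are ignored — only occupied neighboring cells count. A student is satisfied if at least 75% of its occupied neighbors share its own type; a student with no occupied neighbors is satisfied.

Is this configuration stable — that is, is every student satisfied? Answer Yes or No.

No

(0,0)X 0/1 ✗
(0,2)X 1/2 ✗
(0,3)X 2/2 ✓
(0,5)O 0/1 ✗
(1,0)O 1/3 ✗
(1,1)X 1/3 ✗
(1,2)O 0/4 ✗
(1,3)X 3/4 ✓
(1,4)X 2/3 ✗
(1,5)X 2/3 ✗
(2,0)O 1/2 ✗
(2,1)X 3/4 ✓
(2,2)X 2/4 ✗
(2,3)X 3/4 ✓
(2,4)O 0/4 ✗
(2,5)X 2/3 ✗
(3,1)X 1/3 ✗
(3,2)O 0/4 ✗
(3,3)X 3/4 ✓
(3,4)X 2/3 ✗
(3,5)X 2/3 ✗
(4,0)X 0/1 ✗
(4,1)O 0/3 ✗
(4,2)X 1/3 ✗
(4,3)X 2/2 ✓
(4,5)O 0/1 ✗
For instance (0,0) has only 0/1 same-type neighbors, below 3/4.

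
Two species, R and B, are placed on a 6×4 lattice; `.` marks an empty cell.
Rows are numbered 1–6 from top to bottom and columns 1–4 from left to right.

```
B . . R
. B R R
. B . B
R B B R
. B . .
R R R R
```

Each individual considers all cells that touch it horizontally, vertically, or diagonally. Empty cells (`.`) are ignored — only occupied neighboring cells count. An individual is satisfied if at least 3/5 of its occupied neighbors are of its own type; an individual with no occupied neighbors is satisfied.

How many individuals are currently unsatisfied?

(1,1)B 1/1 ✓
(1,4)R 2/2 ✓
(2,2)B 2/3 ✓
(2,3)R 2/5 ✗
(2,4)R 2/3 ✓
(3,2)B 3/5 ✓
(3,4)B 1/4 ✗
(4,1)R 0/3 ✗
(4,2)B 3/4 ✓
(4,3)B 4/5 ✓
(4,4)R 0/2 ✗
(5,2)B 2/6 ✗
(6,1)R 1/2 ✗
(6,2)R 2/3 ✓
(6,3)R 2/3 ✓
(6,4)R 1/1 ✓
Unsatisfied: (2,3), (3,4), (4,1), (4,4), (5,2), (6,1) — 6 in total.

6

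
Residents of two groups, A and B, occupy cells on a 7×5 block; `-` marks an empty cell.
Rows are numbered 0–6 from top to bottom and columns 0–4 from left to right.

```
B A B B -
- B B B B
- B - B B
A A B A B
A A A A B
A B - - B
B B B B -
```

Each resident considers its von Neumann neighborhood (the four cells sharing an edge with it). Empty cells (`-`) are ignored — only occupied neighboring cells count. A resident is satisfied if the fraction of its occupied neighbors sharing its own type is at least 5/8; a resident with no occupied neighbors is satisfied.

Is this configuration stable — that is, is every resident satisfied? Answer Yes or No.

Row 0: (0,0)B 0/1 not · (0,1)A 0/3 not · (0,2)B 2/3 satisfied · (0,3)B 2/2 satisfied
Row 1: (1,1)B 2/3 satisfied · (1,2)B 3/3 satisfied · (1,3)B 4/4 satisfied · (1,4)B 2/2 satisfied
Row 2: (2,1)B 1/2 not · (2,3)B 2/3 satisfied · (2,4)B 3/3 satisfied
Row 3: (3,0)A 2/2 satisfied · (3,1)A 2/4 not · (3,2)B 0/3 not · (3,3)A 1/4 not · (3,4)B 2/3 satisfied
Row 4: (4,0)A 3/3 satisfied · (4,1)A 3/4 satisfied · (4,2)A 2/3 satisfied · (4,3)A 2/3 satisfied · (4,4)B 2/3 satisfied
Row 5: (5,0)A 1/3 not · (5,1)B 1/3 not · (5,4)B 1/1 satisfied
Row 6: (6,0)B 1/2 not · (6,1)B 3/3 satisfied · (6,2)B 2/2 satisfied · (6,3)B 1/1 satisfied
For instance (0,0) has only 0/1 same-type neighbors, below 5/8.

No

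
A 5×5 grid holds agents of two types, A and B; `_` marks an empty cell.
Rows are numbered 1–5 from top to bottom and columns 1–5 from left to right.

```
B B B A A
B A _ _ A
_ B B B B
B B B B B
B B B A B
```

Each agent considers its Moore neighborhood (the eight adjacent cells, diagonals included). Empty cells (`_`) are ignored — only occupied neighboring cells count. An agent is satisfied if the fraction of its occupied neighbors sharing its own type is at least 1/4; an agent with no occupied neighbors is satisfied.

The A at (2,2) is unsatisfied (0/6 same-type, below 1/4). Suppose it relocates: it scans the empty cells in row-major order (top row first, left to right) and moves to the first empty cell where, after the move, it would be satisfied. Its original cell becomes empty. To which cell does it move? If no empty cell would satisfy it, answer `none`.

(2,4)

Vacating (2,2). Empty cells in order:
  (2,3): 1/6 same-type → still unsatisfied.
  (2,4): 3/7 same-type → satisfied — stop here.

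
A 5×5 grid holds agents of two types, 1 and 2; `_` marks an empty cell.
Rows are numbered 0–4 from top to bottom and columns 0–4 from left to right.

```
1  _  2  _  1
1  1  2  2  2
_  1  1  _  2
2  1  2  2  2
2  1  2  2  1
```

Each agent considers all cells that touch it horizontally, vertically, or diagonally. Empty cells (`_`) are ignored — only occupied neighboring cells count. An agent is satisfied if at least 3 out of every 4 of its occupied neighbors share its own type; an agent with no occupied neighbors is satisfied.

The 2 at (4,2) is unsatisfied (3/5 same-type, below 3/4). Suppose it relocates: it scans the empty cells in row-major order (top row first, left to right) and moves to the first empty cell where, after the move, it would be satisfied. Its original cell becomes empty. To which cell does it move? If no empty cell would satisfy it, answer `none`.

(0,3)

Vacating (4,2). Empty cells in order:
  (0,1): 2/5 same-type → still unsatisfied.
  (0,3): 4/5 same-type → satisfied — stop here.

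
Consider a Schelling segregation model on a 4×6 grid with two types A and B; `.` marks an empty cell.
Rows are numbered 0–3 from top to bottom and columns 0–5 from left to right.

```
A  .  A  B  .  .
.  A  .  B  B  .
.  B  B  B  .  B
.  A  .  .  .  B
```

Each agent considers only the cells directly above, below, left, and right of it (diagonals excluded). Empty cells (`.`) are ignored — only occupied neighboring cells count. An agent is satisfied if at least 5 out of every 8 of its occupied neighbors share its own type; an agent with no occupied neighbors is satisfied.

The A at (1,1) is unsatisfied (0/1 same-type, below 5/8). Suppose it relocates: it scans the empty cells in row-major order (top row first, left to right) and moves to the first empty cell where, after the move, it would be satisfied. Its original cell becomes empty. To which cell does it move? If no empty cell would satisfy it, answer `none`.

Vacating (1,1). Empty cells in order:
  (0,1): 2/2 same-type → satisfied — stop here.

(0,1)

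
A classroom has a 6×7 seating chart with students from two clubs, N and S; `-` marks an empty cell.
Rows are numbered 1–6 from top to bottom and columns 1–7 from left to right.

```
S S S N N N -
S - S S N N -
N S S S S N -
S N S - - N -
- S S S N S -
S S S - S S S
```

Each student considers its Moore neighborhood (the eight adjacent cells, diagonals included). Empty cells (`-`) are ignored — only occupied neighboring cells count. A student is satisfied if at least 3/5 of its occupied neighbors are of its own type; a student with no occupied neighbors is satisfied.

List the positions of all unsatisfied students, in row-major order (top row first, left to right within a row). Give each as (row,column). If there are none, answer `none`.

(1,4), (3,1), (3,5), (4,1), (4,2), (4,6), (5,5)

(1,1)S 2/2 satisfied
(1,2)S 4/4 satisfied
(1,3)S 3/4 satisfied
(1,4)N 2/5 not
(1,5)N 4/5 satisfied
(1,6)N 3/3 satisfied
(2,1)S 3/4 satisfied
(2,3)S 6/7 satisfied
(2,4)S 5/8 satisfied
(2,5)N 5/8 satisfied
(2,6)N 4/5 satisfied
(3,1)N 1/4 not
(3,2)S 5/7 satisfied
(3,3)S 5/6 satisfied
(3,4)S 5/6 satisfied
(3,5)S 2/6 not
(3,6)N 3/4 satisfied
(4,1)S 2/4 not
(4,2)N 1/7 not
(4,3)S 6/7 satisfied
(4,6)N 2/4 not
(5,2)S 6/7 satisfied
(5,3)S 5/6 satisfied
(5,4)S 4/5 satisfied
(5,5)N 1/5 not
(5,6)S 3/5 satisfied
(6,1)S 2/2 satisfied
(6,2)S 4/4 satisfied
(6,3)S 4/4 satisfied
(6,5)S 3/4 satisfied
(6,6)S 3/4 satisfied
(6,7)S 2/2 satisfied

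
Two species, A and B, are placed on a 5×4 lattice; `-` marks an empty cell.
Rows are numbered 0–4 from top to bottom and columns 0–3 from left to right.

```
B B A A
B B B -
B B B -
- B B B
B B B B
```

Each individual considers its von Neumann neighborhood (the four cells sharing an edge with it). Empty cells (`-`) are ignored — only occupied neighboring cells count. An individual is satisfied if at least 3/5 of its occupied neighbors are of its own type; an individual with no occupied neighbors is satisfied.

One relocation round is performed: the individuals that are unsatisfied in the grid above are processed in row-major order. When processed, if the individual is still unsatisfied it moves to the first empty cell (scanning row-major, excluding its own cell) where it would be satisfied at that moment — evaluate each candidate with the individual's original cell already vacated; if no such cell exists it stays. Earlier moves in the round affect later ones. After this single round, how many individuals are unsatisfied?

Initially unsatisfied (in order): (0,2).
  (0,2): no empty cell satisfies it; stays.
Resulting grid:
B B A A
B B B -
B B B -
- B B B
B B B B
Unsatisfied now: (0,2).

1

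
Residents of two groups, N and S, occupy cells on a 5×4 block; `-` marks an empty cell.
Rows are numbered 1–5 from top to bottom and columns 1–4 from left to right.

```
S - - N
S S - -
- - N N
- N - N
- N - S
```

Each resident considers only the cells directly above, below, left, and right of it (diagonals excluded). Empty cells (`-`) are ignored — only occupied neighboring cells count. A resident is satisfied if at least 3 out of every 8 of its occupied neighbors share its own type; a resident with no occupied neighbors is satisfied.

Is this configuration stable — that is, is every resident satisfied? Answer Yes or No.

No

Row 1: (1,1)S 1/1 ok · (1,4)N 0/0 ok
Row 2: (2,1)S 2/2 ok · (2,2)S 1/1 ok
Row 3: (3,3)N 1/1 ok · (3,4)N 2/2 ok
Row 4: (4,2)N 1/1 ok · (4,4)N 1/2 ok
Row 5: (5,2)N 1/1 ok · (5,4)S 0/1 unhappy
For instance (5,4) has only 0/1 same-type neighbors, below 3/8.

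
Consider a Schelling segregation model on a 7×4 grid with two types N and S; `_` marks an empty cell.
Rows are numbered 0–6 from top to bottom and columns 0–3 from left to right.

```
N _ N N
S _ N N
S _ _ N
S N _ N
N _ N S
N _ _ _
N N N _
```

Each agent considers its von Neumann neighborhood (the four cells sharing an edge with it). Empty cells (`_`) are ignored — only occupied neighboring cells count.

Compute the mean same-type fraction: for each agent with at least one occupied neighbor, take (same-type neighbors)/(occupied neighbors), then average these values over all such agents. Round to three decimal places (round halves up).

Row 0: (0,0)N 0/1 · (0,2)N 2/2 · (0,3)N 2/2
Row 1: (1,0)S 1/2 · (1,2)N 2/2 · (1,3)N 3/3
Row 2: (2,0)S 2/2 · (2,3)N 2/2
Row 3: (3,0)S 1/3 · (3,1)N 0/1 · (3,3)N 1/2
Row 4: (4,0)N 1/2 · (4,2)N 0/1 · (4,3)S 0/2
Row 5: (5,0)N 2/2
Row 6: (6,0)N 2/2 · (6,1)N 2/2 · (6,2)N 1/1
Sum over 18 agents: 0/1 + 2/2 + 2/2 + 1/2 + 2/2 + 3/3 + 2/2 + 2/2 + 1/3 + 0/1 + 1/2 + 1/2 + 0/1 + 0/2 + 2/2 + 2/2 + 2/2 + 1/1 = 71/6; mean = 71/6 ÷ 18 = 71/108 = 0.657407… → 0.657.

0.657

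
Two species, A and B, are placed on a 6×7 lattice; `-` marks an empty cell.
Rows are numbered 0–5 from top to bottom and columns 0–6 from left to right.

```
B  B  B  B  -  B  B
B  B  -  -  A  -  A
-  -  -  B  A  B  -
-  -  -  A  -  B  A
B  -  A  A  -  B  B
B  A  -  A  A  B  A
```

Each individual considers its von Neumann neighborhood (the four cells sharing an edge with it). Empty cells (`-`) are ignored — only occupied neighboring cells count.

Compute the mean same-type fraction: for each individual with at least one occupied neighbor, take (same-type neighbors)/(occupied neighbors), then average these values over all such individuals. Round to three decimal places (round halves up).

Row 0: (0,0)B 2/2 · (0,1)B 3/3 · (0,2)B 2/2 · (0,3)B 1/1 · (0,5)B 1/1 · (0,6)B 1/2
Row 1: (1,0)B 2/2 · (1,1)B 2/2 · (1,4)A 1/1 · (1,6)A 0/1
Row 2: (2,3)B 0/2 · (2,4)A 1/3 · (2,5)B 1/2
Row 3: (3,3)A 1/2 · (3,5)B 2/3 · (3,6)A 0/2
Row 4: (4,0)B 1/1 · (4,2)A 1/1 · (4,3)A 3/3 · (4,5)B 3/3 · (4,6)B 1/3
Row 5: (5,0)B 1/2 · (5,1)A 0/1 · (5,3)A 2/2 · (5,4)A 1/2 · (5,5)B 1/3 · (5,6)A 0/2
Sum over 27 individuals: 2/2 + 3/3 + 2/2 + 1/1 + 1/1 + 1/2 + 2/2 + 2/2 + 1/1 + 0/1 + 0/2 + 1/3 + 1/2 + 1/2 + 2/3 + 0/2 + 1/1 + 1/1 + 3/3 + 3/3 + 1/3 + 1/2 + 0/1 + 2/2 + 1/2 + 1/3 + 0/2 = 103/6; mean = 103/6 ÷ 27 = 103/162 = 0.635802… → 0.636.

0.636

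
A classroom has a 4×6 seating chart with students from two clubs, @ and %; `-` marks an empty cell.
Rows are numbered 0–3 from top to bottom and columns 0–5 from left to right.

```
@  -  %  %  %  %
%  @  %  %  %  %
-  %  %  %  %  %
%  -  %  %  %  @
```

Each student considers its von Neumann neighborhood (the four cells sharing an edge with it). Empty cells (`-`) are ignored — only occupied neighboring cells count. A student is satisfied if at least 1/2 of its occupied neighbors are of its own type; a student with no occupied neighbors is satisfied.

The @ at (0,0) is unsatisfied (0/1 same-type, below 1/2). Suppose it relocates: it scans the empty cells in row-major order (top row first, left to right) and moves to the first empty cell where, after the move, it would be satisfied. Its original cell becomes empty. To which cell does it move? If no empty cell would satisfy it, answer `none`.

Vacating (0,0). Empty cells in order:
  (0,1): 1/2 same-type → satisfied — stop here.

(0,1)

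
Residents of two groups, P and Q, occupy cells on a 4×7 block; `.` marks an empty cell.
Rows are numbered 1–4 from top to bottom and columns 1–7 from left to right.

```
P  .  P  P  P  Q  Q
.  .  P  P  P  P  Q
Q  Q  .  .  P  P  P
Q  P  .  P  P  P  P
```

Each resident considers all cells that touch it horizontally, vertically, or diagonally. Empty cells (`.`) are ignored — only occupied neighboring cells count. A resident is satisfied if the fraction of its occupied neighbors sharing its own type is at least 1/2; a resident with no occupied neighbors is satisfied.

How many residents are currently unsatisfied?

(1,1)P 0/0 ok
(1,3)P 3/3 ok
(1,4)P 5/5 ok
(1,5)P 4/5 ok
(1,6)Q 2/5 unhappy
(1,7)Q 2/3 ok
(2,3)P 3/4 ok
(2,4)P 6/6 ok
(2,5)P 6/7 ok
(2,6)P 5/8 ok
(2,7)Q 2/5 unhappy
(3,1)Q 2/3 ok
(3,2)Q 2/4 ok
(3,5)P 7/7 ok
(3,6)P 7/8 ok
(3,7)P 4/5 ok
(4,1)Q 2/3 ok
(4,2)P 0/3 unhappy
(4,4)P 2/2 ok
(4,5)P 4/4 ok
(4,6)P 5/5 ok
(4,7)P 3/3 ok
Unsatisfied: (1,6), (2,7), (4,2) — 3 in total.

3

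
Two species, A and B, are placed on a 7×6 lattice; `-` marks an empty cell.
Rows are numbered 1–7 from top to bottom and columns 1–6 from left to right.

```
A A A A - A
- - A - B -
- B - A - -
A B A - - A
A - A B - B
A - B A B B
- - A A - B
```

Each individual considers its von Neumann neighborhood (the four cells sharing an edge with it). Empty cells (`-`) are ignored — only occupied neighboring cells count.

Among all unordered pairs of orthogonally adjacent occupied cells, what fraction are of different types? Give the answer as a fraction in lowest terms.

Scan each occupied cell's neighbors to the right and below so each pair is counted once.
Row 1: A(1,1)–A(1,2)= A(1,2)–A(1,3)= A(1,3)–A(1,4)= A(1,3)–A(2,3)=  → 0/4 unlike.
Row 3: B(3,2)–B(4,2)=  → 0/1 unlike.
Row 4: A(4,1)–B(4,2)≠ A(4,1)–A(5,1)= B(4,2)–A(4,3)≠ A(4,3)–A(5,3)= A(4,6)–B(5,6)≠  → 3/5 unlike.
Row 5: A(5,1)–A(6,1)= A(5,3)–B(5,4)≠ A(5,3)–B(6,3)≠ B(5,4)–A(6,4)≠ B(5,6)–B(6,6)=  → 3/5 unlike.
Row 6: B(6,3)–A(6,4)≠ B(6,3)–A(7,3)≠ A(6,4)–B(6,5)≠ A(6,4)–A(7,4)= B(6,5)–B(6,6)= B(6,6)–B(7,6)=  → 3/6 unlike.
Row 7: A(7,3)–A(7,4)=  → 0/1 unlike.
Total adjacent occupied pairs: 22; unlike-type pairs: 9.
9/22 is already in lowest terms.

9/22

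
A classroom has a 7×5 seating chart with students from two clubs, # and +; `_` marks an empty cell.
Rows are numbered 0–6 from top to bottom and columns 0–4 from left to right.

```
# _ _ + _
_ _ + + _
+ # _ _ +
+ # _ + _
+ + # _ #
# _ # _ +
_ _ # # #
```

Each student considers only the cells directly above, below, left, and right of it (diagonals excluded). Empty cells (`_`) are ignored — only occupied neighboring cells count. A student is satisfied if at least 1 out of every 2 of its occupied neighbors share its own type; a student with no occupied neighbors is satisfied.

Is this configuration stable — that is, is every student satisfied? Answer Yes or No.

No

Row 0: (0,0)# 0/0 satisfied · (0,3)+ 1/1 satisfied
Row 1: (1,2)+ 1/1 satisfied · (1,3)+ 2/2 satisfied
Row 2: (2,0)+ 1/2 satisfied · (2,1)# 1/2 satisfied · (2,4)+ 0/0 satisfied
Row 3: (3,0)+ 2/3 satisfied · (3,1)# 1/3 not · (3,3)+ 0/0 satisfied
Row 4: (4,0)+ 2/3 satisfied · (4,1)+ 1/3 not · (4,2)# 1/2 satisfied · (4,4)# 0/1 not
Row 5: (5,0)# 0/1 not · (5,2)# 2/2 satisfied · (5,4)+ 0/2 not
Row 6: (6,2)# 2/2 satisfied · (6,3)# 2/2 satisfied · (6,4)# 1/2 satisfied
For instance (3,1) has only 1/3 same-type neighbors, below 1/2.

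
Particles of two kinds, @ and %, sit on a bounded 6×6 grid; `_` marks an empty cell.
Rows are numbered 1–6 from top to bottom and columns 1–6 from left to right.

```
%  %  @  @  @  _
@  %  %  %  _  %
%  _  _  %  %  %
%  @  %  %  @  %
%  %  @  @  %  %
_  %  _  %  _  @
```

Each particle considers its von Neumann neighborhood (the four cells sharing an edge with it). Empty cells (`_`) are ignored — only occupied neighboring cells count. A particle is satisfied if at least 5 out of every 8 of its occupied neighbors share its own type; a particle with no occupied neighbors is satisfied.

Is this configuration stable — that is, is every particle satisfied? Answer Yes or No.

Row 1: (1,1)% 1/2 unhappy · (1,2)% 2/3 ok · (1,3)@ 1/3 unhappy · (1,4)@ 2/3 ok · (1,5)@ 1/1 ok
Row 2: (2,1)@ 0/3 unhappy · (2,2)% 2/3 ok · (2,3)% 2/3 ok · (2,4)% 2/3 ok · (2,6)% 1/1 ok
Row 3: (3,1)% 1/2 unhappy · (3,4)% 3/3 ok · (3,5)% 2/3 ok · (3,6)% 3/3 ok
Row 4: (4,1)% 2/3 ok · (4,2)@ 0/3 unhappy · (4,3)% 1/3 unhappy · (4,4)% 2/4 unhappy · (4,5)@ 0/4 unhappy · (4,6)% 2/3 ok
Row 5: (5,1)% 2/2 ok · (5,2)% 2/4 unhappy · (5,3)@ 1/3 unhappy · (5,4)@ 1/4 unhappy · (5,5)% 1/3 unhappy · (5,6)% 2/3 ok
Row 6: (6,2)% 1/1 ok · (6,4)% 0/1 unhappy · (6,6)@ 0/1 unhappy
For instance (1,1) has only 1/2 same-type neighbors, below 5/8.

No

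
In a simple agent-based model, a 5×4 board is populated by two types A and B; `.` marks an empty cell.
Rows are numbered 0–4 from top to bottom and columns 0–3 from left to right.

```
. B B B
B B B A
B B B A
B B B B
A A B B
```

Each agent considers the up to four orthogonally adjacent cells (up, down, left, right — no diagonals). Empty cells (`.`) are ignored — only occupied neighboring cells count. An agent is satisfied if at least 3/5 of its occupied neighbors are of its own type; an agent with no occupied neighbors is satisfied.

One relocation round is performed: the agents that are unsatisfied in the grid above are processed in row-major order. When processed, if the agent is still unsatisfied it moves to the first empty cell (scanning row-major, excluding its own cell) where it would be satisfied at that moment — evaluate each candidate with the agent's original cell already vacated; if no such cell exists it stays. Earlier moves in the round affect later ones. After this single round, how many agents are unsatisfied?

4

Initially unsatisfied (in order): (0,3), (1,3), (2,3), (4,0), (4,1).
  (0,3) → (0,0).
  (1,3): no empty cell satisfies it; stays.
  (2,3): no empty cell satisfies it; stays.
  (4,0): no empty cell satisfies it; stays.
  (4,1): no empty cell satisfies it; stays.
Resulting grid:
B B B .
B B B A
B B B A
B B B B
A A B B
Unsatisfied now: (1,3), (2,3), (4,0), (4,1).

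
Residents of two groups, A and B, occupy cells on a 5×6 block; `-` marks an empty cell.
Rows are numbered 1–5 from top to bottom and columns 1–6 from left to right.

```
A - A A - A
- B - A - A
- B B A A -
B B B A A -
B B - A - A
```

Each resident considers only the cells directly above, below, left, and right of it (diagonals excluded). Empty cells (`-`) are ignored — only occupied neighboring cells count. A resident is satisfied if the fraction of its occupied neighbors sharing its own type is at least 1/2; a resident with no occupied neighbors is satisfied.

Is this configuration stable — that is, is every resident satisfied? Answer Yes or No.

Yes

(1,1)A 0/0 ✓
(1,3)A 1/1 ✓
(1,4)A 2/2 ✓
(1,6)A 1/1 ✓
(2,2)B 1/1 ✓
(2,4)A 2/2 ✓
(2,6)A 1/1 ✓
(3,2)B 3/3 ✓
(3,3)B 2/3 ✓
(3,4)A 3/4 ✓
(3,5)A 2/2 ✓
(4,1)B 2/2 ✓
(4,2)B 4/4 ✓
(4,3)B 2/3 ✓
(4,4)A 3/4 ✓
(4,5)A 2/2 ✓
(5,1)B 2/2 ✓
(5,2)B 2/2 ✓
(5,4)A 1/1 ✓
(5,6)A 0/0 ✓
All meet the threshold, so the configuration is stable.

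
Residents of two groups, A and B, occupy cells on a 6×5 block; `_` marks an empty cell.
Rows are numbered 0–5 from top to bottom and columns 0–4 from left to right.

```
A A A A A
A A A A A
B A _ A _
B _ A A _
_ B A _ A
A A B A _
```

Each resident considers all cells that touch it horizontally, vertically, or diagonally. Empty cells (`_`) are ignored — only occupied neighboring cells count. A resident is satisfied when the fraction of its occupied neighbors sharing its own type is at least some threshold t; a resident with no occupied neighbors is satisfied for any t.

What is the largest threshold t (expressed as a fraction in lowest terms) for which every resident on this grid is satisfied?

Row 0: (0,0)A 3/3 · (0,1)A 5/5 · (0,2)A 5/5 · (0,3)A 5/5 · (0,4)A 3/3
Row 1: (1,0)A 4/5 · (1,1)A 6/7 · (1,2)A 7/7 · (1,3)A 6/6 · (1,4)A 4/4
Row 2: (2,0)B 1/4 · (2,1)A 4/6 · (2,3)A 5/5
Row 3: (3,0)B 2/3 · (3,2)A 4/5 · (3,3)A 4/4
Row 4: (4,1)B 2/6 · (4,2)A 4/6 · (4,4)A 2/2
Row 5: (5,0)A 1/2 · (5,1)A 2/4 · (5,2)B 1/4 · (5,3)A 2/3
The smallest same-type fraction is 1/4 at (2,0), which reduces to 1/4. Any threshold above that leaves this resident unsatisfied.

1/4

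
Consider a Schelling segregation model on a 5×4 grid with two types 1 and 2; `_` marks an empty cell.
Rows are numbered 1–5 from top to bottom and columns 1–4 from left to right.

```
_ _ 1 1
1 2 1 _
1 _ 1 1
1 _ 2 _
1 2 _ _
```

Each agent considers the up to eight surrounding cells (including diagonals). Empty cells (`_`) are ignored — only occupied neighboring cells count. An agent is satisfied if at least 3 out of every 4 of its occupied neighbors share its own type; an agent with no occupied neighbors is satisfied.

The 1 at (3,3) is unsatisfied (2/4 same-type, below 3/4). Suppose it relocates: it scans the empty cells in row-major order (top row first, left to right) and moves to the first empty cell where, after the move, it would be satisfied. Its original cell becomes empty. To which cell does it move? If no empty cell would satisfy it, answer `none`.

Vacating (3,3). Empty cells in order:
  (1,1): 1/2 same-type → still unsatisfied.
  (1,2): 3/4 same-type → satisfied — stop here.

(1,2)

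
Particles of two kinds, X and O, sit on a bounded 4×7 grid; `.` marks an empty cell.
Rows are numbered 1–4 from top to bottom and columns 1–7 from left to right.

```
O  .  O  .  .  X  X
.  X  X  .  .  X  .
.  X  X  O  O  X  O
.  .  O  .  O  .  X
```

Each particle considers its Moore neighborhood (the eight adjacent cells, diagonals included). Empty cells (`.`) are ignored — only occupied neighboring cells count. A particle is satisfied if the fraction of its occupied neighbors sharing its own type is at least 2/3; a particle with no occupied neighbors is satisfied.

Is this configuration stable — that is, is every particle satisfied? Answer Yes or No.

(1,1)O 0/1 not
(1,3)O 0/2 not
(1,6)X 2/2 satisfied
(1,7)X 2/2 satisfied
(2,2)X 3/5 not
(2,3)X 3/5 not
(2,6)X 3/5 not
(3,2)X 3/4 satisfied
(3,3)X 3/5 not
(3,4)O 3/5 not
(3,5)O 2/4 not
(3,6)X 2/5 not
(3,7)O 0/3 not
(4,3)O 1/3 not
(4,5)O 2/3 satisfied
(4,7)X 1/2 not
For instance (1,1) has only 0/1 same-type neighbors, below 2/3.

No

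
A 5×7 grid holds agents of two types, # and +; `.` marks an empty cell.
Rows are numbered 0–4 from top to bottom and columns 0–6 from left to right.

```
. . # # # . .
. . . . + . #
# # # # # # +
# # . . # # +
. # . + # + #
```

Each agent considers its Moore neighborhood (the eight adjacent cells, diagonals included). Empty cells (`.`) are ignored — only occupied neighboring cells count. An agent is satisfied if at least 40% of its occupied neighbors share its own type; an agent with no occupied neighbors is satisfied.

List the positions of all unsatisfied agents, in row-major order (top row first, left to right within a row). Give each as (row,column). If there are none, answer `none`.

Row 0: (0,2)# 1/1 ok · (0,3)# 2/3 ok · (0,4)# 1/2 ok
Row 1: (1,4)+ 0/5 unhappy · (1,6)# 1/2 ok
Row 2: (2,0)# 3/3 ok · (2,1)# 4/4 ok · (2,2)# 3/3 ok · (2,3)# 3/4 ok · (2,4)# 4/5 ok · (2,5)# 4/7 ok · (2,6)+ 1/4 unhappy
Row 3: (3,0)# 4/4 ok · (3,1)# 5/5 ok · (3,4)# 5/7 ok · (3,5)# 5/8 ok · (3,6)+ 2/5 ok
Row 4: (4,1)# 2/2 ok · (4,3)+ 0/2 unhappy · (4,4)# 2/4 ok · (4,5)+ 1/5 unhappy · (4,6)# 1/3 unhappy

(1,4), (2,6), (4,3), (4,5), (4,6)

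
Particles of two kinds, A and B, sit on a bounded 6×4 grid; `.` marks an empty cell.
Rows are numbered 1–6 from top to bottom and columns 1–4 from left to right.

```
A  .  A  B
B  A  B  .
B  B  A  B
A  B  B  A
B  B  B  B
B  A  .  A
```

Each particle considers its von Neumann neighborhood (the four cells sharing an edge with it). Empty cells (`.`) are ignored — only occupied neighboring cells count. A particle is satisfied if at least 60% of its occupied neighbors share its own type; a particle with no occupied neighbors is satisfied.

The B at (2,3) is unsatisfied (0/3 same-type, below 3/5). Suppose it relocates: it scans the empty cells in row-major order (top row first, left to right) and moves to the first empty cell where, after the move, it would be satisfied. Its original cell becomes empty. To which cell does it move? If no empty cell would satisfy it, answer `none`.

(2,4)

Vacating (2,3). Empty cells in order:
  (1,2): 0/3 same-type → still unsatisfied.
  (2,4): 2/2 same-type → satisfied — stop here.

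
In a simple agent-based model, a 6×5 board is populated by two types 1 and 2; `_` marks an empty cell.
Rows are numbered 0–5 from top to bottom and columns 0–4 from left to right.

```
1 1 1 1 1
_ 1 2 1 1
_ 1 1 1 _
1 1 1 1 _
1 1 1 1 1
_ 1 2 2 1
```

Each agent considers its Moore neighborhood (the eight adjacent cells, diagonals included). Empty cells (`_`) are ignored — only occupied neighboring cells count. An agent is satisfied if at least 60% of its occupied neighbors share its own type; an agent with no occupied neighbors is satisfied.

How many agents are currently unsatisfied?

Row 0: (0,0)1 2/2 ✓ · (0,1)1 3/4 ✓ · (0,2)1 4/5 ✓ · (0,3)1 4/5 ✓ · (0,4)1 3/3 ✓
Row 1: (1,1)1 5/6 ✓ · (1,2)2 0/8 ✗ · (1,3)1 6/7 ✓ · (1,4)1 4/4 ✓
Row 2: (2,1)1 5/6 ✓ · (2,2)1 7/8 ✓ · (2,3)1 5/6 ✓
Row 3: (3,0)1 4/4 ✓ · (3,1)1 7/7 ✓ · (3,2)1 8/8 ✓ · (3,3)1 6/6 ✓
Row 4: (4,0)1 4/4 ✓ · (4,1)1 6/7 ✓ · (4,2)1 6/8 ✓ · (4,3)1 5/7 ✓ · (4,4)1 3/4 ✓
Row 5: (5,1)1 3/4 ✓ · (5,2)2 1/5 ✗ · (5,3)2 1/5 ✗ · (5,4)1 2/3 ✓
Unsatisfied: (1,2), (5,2), (5,3) — 3 in total.

3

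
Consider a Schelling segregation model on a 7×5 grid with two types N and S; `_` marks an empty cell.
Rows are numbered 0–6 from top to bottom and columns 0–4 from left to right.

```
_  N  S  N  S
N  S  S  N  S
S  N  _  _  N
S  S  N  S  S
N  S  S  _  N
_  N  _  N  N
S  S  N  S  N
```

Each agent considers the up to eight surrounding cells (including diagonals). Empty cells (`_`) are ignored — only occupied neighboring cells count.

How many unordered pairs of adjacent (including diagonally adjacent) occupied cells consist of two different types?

Scan each occupied cell's neighbors to the right and below (and the two forward diagonals) so each pair is counted once.
From row 0: 9 unlike of 14 pairs (running 9/14).
From row 1: 7 unlike of 11 pairs (running 16/25).
From row 2: 5 unlike of 8 pairs (running 21/33).
From row 3: 8 unlike of 14 pairs (running 29/47).
From row 4: 4 unlike of 8 pairs (running 33/55).
From row 5: 4 unlike of 9 pairs (running 37/64).
From row 6: 3 unlike of 4 pairs (running 40/68).
Total adjacent occupied pairs: 68; unlike-type pairs: 40.

40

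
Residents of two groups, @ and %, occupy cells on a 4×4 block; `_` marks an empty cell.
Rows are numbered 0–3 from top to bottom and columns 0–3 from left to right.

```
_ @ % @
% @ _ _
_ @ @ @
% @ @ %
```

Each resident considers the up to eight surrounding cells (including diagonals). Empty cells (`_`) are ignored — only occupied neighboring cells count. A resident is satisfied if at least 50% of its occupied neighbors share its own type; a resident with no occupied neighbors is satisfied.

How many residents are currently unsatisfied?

6

Row 0: (0,1)@ 1/3 unhappy · (0,2)% 0/3 unhappy · (0,3)@ 0/1 unhappy
Row 1: (1,0)% 0/3 unhappy · (1,1)@ 3/5 ok
Row 2: (2,1)@ 4/6 ok · (2,2)@ 5/6 ok · (2,3)@ 2/3 ok
Row 3: (3,0)% 0/2 unhappy · (3,1)@ 3/4 ok · (3,2)@ 4/5 ok · (3,3)% 0/3 unhappy
Unsatisfied: (0,1), (0,2), (0,3), (1,0), (3,0), (3,3) — 6 in total.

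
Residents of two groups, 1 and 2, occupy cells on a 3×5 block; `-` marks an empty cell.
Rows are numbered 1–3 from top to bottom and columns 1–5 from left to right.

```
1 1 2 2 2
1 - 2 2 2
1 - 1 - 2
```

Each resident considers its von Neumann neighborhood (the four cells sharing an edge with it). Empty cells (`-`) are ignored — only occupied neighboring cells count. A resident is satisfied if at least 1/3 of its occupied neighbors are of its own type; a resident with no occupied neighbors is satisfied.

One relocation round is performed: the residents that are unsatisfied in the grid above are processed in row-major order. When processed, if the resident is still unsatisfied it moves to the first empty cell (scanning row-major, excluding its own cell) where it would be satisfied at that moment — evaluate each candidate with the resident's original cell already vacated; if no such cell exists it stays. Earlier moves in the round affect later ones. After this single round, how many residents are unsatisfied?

0

Initially unsatisfied (in order): (3,3).
  (3,3) → (2,2).
Resulting grid:
1 1 2 2 2
1 1 2 2 2
1 - - - 2
All satisfied now.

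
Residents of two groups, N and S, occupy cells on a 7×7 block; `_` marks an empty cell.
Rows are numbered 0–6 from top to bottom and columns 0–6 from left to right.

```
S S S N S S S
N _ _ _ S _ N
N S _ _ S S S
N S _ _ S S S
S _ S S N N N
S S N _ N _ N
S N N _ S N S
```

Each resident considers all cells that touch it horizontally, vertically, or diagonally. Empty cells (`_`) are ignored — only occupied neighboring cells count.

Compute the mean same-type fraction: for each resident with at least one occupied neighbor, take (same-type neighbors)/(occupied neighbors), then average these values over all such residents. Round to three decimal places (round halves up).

(0,0)S 1/2
(0,1)S 2/3
(0,2)S 1/2
(0,3)N 0/3
(0,4)S 2/3
(0,5)S 3/4
(0,6)S 1/2
(1,0)N 1/4
(1,4)S 4/5
(1,6)N 0/4
(2,0)N 2/4
(2,1)S 1/4
(2,4)S 4/4
(2,5)S 6/7
(2,6)S 3/4
(3,0)N 1/4
(3,1)S 3/5
(3,4)S 4/6
(3,5)S 5/8
(3,6)S 3/5
(4,0)S 3/4
(4,2)S 3/4
(4,3)S 2/5
(4,4)N 2/5
(4,5)N 4/7
(4,6)N 2/4
(5,0)S 3/4
(5,1)S 4/7
(5,2)N 2/5
(5,4)N 3/5
(5,6)N 3/4
(6,0)S 2/3
(6,1)N 2/5
(6,2)N 2/3
(6,4)S 0/2
(6,5)N 2/4
(6,6)S 0/2
Sum over 37 residents: 1/2 + 2/3 + 1/2 + 0/3 + 2/3 + 3/4 + 1/2 + 1/4 + 4/5 + 0/4 + 2/4 + 1/4 + 4/4 + 6/7 + 3/4 + 1/4 + 3/5 + 4/6 + 5/8 + 3/5 + 3/4 + 3/4 + 2/5 + 2/5 + 4/7 + 2/4 + 3/4 + 4/7 + 2/5 + 3/5 + 3/4 + 2/3 + 2/5 + 2/3 + 0/2 + 2/4 + 0/2 = 2329/120; mean = 2329/120 ÷ 37 = 2329/4440 = 0.524549… → 0.525.

0.525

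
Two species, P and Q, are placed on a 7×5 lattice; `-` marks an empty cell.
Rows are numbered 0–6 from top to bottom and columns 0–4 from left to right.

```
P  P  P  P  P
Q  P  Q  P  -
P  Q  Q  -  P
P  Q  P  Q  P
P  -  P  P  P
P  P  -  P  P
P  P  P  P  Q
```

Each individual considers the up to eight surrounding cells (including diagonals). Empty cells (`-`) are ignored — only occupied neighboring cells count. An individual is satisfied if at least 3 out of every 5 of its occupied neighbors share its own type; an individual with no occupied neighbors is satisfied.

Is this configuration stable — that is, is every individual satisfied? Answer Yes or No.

No

(0,0)P 2/3 ✓
(0,1)P 3/5 ✓
(0,2)P 4/5 ✓
(0,3)P 3/4 ✓
(0,4)P 2/2 ✓
(1,0)Q 1/5 ✗
(1,1)P 4/8 ✗
(1,2)Q 2/7 ✗
(1,3)P 4/6 ✓
(2,0)P 2/5 ✗
(2,1)Q 4/8 ✗
(2,2)Q 4/7 ✗
(2,4)P 2/3 ✓
(3,0)P 2/4 ✗
(3,1)Q 2/7 ✗
(3,2)P 2/6 ✗
(3,3)Q 1/7 ✗
(3,4)P 3/4 ✓
(4,0)P 3/4 ✓
(4,2)P 4/6 ✓
(4,3)P 6/7 ✓
(4,4)P 4/5 ✓
(5,0)P 4/4 ✓
(5,1)P 6/6 ✓
(5,3)P 6/7 ✓
(5,4)P 4/5 ✓
(6,0)P 3/3 ✓
(6,1)P 4/4 ✓
(6,2)P 4/4 ✓
(6,3)P 3/4 ✓
(6,4)Q 0/3 ✗
For instance (1,0) has only 1/5 same-type neighbors, below 3/5.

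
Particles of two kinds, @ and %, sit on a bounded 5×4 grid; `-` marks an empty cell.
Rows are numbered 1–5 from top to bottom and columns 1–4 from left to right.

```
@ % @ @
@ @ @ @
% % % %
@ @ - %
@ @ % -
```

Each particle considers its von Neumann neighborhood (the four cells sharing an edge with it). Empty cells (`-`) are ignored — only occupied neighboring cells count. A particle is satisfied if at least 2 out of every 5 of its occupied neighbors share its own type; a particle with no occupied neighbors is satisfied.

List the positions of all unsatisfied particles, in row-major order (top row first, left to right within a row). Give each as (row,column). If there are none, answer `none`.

(1,2), (3,1), (5,3)

Row 1: (1,1)@ 1/2 satisfied · (1,2)% 0/3 not · (1,3)@ 2/3 satisfied · (1,4)@ 2/2 satisfied
Row 2: (2,1)@ 2/3 satisfied · (2,2)@ 2/4 satisfied · (2,3)@ 3/4 satisfied · (2,4)@ 2/3 satisfied
Row 3: (3,1)% 1/3 not · (3,2)% 2/4 satisfied · (3,3)% 2/3 satisfied · (3,4)% 2/3 satisfied
Row 4: (4,1)@ 2/3 satisfied · (4,2)@ 2/3 satisfied · (4,4)% 1/1 satisfied
Row 5: (5,1)@ 2/2 satisfied · (5,2)@ 2/3 satisfied · (5,3)% 0/1 not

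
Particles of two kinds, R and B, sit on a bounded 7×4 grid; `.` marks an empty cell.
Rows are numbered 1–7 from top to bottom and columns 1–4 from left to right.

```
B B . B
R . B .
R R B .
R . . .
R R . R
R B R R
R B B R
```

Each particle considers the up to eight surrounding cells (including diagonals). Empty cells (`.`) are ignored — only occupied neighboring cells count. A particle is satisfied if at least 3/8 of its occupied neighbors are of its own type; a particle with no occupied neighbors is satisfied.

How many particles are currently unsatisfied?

2

(1,1)B 1/2 ✓
(1,2)B 2/3 ✓
(1,4)B 1/1 ✓
(2,1)R 2/4 ✓
(2,3)B 3/4 ✓
(3,1)R 3/3 ✓
(3,2)R 3/5 ✓
(3,3)B 1/2 ✓
(4,1)R 4/4 ✓
(5,1)R 3/4 ✓
(5,2)R 4/5 ✓
(5,4)R 2/2 ✓
(6,1)R 3/5 ✓
(6,2)B 2/7 ✗
(6,3)R 4/7 ✓
(6,4)R 3/4 ✓
(7,1)R 1/3 ✗
(7,2)B 2/5 ✓
(7,3)B 2/5 ✓
(7,4)R 2/3 ✓
Unsatisfied: (6,2), (7,1) — 2 in total.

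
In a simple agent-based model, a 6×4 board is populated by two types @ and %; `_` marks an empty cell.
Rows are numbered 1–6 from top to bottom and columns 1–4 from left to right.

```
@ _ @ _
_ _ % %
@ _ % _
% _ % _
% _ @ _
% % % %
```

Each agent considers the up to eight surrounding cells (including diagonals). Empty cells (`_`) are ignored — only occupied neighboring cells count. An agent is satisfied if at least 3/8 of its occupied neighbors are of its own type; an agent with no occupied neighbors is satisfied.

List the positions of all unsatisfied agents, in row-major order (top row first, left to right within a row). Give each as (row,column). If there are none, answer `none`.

Row 1: (1,1)@ 0/0 ok · (1,3)@ 0/2 unhappy
Row 2: (2,3)% 2/3 ok · (2,4)% 2/3 ok
Row 3: (3,1)@ 0/1 unhappy · (3,3)% 3/3 ok
Row 4: (4,1)% 1/2 ok · (4,3)% 1/2 ok
Row 5: (5,1)% 3/3 ok · (5,3)@ 0/4 unhappy
Row 6: (6,1)% 2/2 ok · (6,2)% 3/4 ok · (6,3)% 2/3 ok · (6,4)% 1/2 ok

(1,3), (3,1), (5,3)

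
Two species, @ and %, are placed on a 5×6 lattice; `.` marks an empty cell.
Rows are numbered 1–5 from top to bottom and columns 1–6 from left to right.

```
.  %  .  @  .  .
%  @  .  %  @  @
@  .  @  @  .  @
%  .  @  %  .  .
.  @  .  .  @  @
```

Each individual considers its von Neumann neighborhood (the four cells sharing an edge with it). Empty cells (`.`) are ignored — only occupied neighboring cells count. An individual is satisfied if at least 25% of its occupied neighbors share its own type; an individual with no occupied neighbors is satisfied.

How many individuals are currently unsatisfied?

8

Row 1: (1,2)% 0/1 not · (1,4)@ 0/1 not
Row 2: (2,1)% 0/2 not · (2,2)@ 0/2 not · (2,4)% 0/3 not · (2,5)@ 1/2 satisfied · (2,6)@ 2/2 satisfied
Row 3: (3,1)@ 0/2 not · (3,3)@ 2/2 satisfied · (3,4)@ 1/3 satisfied · (3,6)@ 1/1 satisfied
Row 4: (4,1)% 0/1 not · (4,3)@ 1/2 satisfied · (4,4)% 0/2 not
Row 5: (5,2)@ 0/0 satisfied · (5,5)@ 1/1 satisfied · (5,6)@ 1/1 satisfied
Unsatisfied: (1,2), (1,4), (2,1), (2,2), (2,4), (3,1), (4,1), (4,4) — 8 in total.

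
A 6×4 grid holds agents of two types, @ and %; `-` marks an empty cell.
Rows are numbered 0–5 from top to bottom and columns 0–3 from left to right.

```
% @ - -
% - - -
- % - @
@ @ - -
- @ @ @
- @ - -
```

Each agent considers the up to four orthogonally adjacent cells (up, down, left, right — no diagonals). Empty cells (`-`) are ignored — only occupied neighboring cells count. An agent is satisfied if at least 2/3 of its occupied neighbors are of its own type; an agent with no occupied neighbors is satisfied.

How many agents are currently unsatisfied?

Row 0: (0,0)% 1/2 not · (0,1)@ 0/1 not
Row 1: (1,0)% 1/1 satisfied
Row 2: (2,1)% 0/1 not · (2,3)@ 0/0 satisfied
Row 3: (3,0)@ 1/1 satisfied · (3,1)@ 2/3 satisfied
Row 4: (4,1)@ 3/3 satisfied · (4,2)@ 2/2 satisfied · (4,3)@ 1/1 satisfied
Row 5: (5,1)@ 1/1 satisfied
Unsatisfied: (0,0), (0,1), (2,1) — 3 in total.

3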